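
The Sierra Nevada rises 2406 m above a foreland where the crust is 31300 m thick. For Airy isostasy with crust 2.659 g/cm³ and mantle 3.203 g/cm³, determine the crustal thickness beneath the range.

45500 m

Root depth r = h ρ_c / (ρ_m − ρ_c) = 2406 m × 2.659 / 0.544 = 11760 m.
Total thickness = T + h + r = 31300 m + 2406 m + 11760 m = 45500 m.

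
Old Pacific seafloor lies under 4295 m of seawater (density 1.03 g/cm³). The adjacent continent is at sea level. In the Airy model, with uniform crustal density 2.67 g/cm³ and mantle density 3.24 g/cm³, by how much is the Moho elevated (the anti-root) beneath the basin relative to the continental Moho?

For local isostatic compensation: replacing crust with seawater at the top is compensated by replacing crust with mantle at the base: d (ρ_c − ρ_w) = a (ρ_m − ρ_c).
a = d (ρ_c − ρ_w)/(ρ_m − ρ_c) = 4295 m × 1.64/0.57 = 12400 m.

12400 m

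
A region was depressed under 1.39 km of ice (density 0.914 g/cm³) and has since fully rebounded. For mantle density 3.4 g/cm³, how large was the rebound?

Removing the load lets mantle flow back in; uplift u satisfies ρ_ice t = ρ_m u.
u = t ρ_ice/ρ_m = 1.39 km × 0.914/3.4 = 0.374 km.

0.374 km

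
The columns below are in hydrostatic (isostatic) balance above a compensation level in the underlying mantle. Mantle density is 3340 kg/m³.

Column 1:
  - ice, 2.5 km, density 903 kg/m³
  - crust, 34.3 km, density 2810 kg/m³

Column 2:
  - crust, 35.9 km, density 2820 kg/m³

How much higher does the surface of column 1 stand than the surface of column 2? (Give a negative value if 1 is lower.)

1.68 km

For any compensation level in the mantle, the mantle terms cancel and isostasy reduces to e = (Σt_1 − Σt_2) − (Σ(ρt)_1 − Σ(ρt)_2) / ρ_m.
Σt_1 = 36.8 km; Σt_2 = 35.9 km; Σ(ρt)_1 = 98640.5; Σ(ρt)_2 = 101238 (in km·kg/m³).
e = (36.8 − 35.9) − (98640.5 − 101238) / 3340 = 1.68 km.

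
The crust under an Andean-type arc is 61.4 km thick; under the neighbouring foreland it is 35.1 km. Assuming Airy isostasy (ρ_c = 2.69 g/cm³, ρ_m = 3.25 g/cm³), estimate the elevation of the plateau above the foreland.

4.53 km

Excess crust Δ = 61.4 km − 35.1 km = 26.3 km, split between elevation h and root r with h + r = Δ.
Airy balance ρ_c h = (ρ_m − ρ_c) r gives r = h ρ_c/(ρ_m − ρ_c), so h (1 + ρ_c/(ρ_m − ρ_c)) = Δ, i.e. h = Δ (ρ_m − ρ_c)/ρ_m.
h = 26.3 km × 0.56/3.25 = 4.53 km.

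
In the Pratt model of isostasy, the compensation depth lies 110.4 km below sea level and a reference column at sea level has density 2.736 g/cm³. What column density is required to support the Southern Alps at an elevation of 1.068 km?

2.71 g/cm³

Pratt balance: ρ_ref D = ρ (D + h).
ρ = ρ_ref D/(D + h) = 2.736 × 110.4 km/(110.4 km + 1.068 km) = 2.71 g/cm³.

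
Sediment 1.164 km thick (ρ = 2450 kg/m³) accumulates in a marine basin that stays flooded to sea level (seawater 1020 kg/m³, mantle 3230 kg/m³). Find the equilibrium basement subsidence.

0.753 km

Submarine loading: the sediment displaces seawater, and the subsidence is in turn flooded, so s (ρ_m − ρ_w) = t (ρ_sed − ρ_w).
s = 1.164 km × (2450 − 1020) / (3230 − 1020) = 0.753 km.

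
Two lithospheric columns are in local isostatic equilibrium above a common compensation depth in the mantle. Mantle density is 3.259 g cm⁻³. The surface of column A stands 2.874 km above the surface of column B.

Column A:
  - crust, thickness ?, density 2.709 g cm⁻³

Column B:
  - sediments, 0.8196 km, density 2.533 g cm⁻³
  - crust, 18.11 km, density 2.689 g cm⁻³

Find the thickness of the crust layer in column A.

Take the compensation level at the base of the deeper column (depth z_c below the surface of column A) and equate Σ ρ_i t_i down to z_c; mantle fills any gap and the z_c terms cancel.
Column A: x×2.709 + (z_c − 0 − x)×3.259
Column B: 2.874×0 + 0.8196×2.533 + 18.11×2.689 + (z_c − 2.874 − 18.9296)×3.259
The z_c×3.259 term appears on both sides and cancels. Collect the known terms of each column as K = Σ(ρt)_known − 3.259 × (depth of known layers): K_A = 0 − 3.259×0 = 0; K_B = 50.7738368 − 3.259×(2.874 + 18.9296) = −20.2840956.
Balance: K_A − x×(3.259 − 2.709) = K_B, so x = (K_A − K_B)/(3.259 − 2.709) = 20.2841/0.55 = 36.9 km.

36.9 km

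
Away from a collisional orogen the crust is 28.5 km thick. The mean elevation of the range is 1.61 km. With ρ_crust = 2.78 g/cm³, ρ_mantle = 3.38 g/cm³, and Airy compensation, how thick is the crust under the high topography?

Root depth r = h ρ_c / (ρ_m − ρ_c) = 1.61 km × 2.78 / 0.6 = 7.46 km.
Total thickness = T + h + r = 28.5 km + 1.61 km + 7.46 km = 37.6 km.

37.6 km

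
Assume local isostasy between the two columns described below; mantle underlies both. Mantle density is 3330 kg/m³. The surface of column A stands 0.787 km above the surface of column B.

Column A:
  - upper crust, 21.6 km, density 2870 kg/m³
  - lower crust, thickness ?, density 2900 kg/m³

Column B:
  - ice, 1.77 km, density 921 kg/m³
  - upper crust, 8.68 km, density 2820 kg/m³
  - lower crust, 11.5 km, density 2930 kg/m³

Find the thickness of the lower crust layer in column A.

13.9 km

Take the compensation level at the base of the deeper column (depth z_c below the surface of column A) and equate Σ ρ_i t_i down to z_c; mantle fills any gap and the z_c terms cancel.
Column A: 21.6×2870 + x×2900 + (z_c − 21.6 − x)×3330
Column B: 0.787×0 + 1.77×921 + 8.68×2820 + 11.5×2930 + (z_c − 0.787 − 21.95)×3330
The z_c×3330 term appears on both sides and cancels. Collect the known terms of each column as K = Σ(ρt)_known − 3330 × (depth of known layers): K_A = 61992 − 3330×21.6 = −9936; K_B = 59802.77 − 3330×(0.787 + 21.95) = −15911.44.
Balance: K_A − x×(3330 − 2900) = K_B, so x = (K_A − K_B)/(3330 − 2900) = 5975.44/430 = 13.9 km.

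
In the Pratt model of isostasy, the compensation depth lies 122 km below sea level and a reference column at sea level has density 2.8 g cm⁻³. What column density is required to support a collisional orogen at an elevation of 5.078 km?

Pratt balance: ρ_ref D = ρ (D + h).
ρ = ρ_ref D/(D + h) = 2.8 × 122 km/(122 km + 5.078 km) = 2.69 g cm⁻³.

2.69 g cm⁻³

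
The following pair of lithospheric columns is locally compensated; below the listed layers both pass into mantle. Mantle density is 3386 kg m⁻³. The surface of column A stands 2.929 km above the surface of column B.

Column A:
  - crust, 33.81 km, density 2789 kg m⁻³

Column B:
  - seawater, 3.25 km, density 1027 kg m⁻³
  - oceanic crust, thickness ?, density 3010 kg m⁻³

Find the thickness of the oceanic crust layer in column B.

Take the compensation level at the base of the deeper column (depth z_c below the surface of column A) and equate Σ ρ_i t_i down to z_c; mantle fills any gap and the z_c terms cancel.
Column A: 33.81×2789 + (z_c − 33.81)×3386
Column B: 2.929×0 + 3.25×1027 + x×3010 + (z_c − 2.929 − 3.25 − x)×3386
The z_c×3386 term appears on both sides and cancels. Collect the known terms of each column as K = Σ(ρt)_known − 3386 × (depth of known layers): K_A = 94296.09 − 3386×33.81 = −20184.57; K_B = 3337.75 − 3386×(2.929 + 3.25) = −17584.344.
Balance: K_A = K_B − x×(3386 − 3010), so x = (K_B − K_A)/(3386 − 3010) = 2600.23/376 = 6.92 km.

6.92 km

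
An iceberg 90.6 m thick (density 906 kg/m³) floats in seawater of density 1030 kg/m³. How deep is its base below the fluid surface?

Draft d = t ρ_obj/ρ_fluid = 90.6 m × 906/1030 = 79.7 m.

79.7 m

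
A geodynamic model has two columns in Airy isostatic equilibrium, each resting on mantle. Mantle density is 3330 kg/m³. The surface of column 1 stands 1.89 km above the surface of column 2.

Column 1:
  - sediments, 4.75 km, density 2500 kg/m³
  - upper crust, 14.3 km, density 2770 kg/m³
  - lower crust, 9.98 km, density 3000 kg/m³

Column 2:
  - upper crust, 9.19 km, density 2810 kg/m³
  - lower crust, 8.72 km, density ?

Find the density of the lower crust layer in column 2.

2850 kg/m³

Take the compensation level at the base of the deeper column (depth z_c below the surface of column 1) and equate Σ ρ_i t_i down to z_c; mantle fills any gap and the z_c terms cancel.
Column 1: 4.75×2500 + 14.3×2770 + 9.98×3000 + (z_c − 29.03)×3330
Column 2: 1.89×0 + 9.19×2810 + 8.72×ρ + (z_c − 1.89 − 17.91)×3330
The z_c×3330 term appears on both sides and cancels. Collect the known terms of each column as K = Σ(ρt)_known − 3330 × (depth of known layers): K_1 = 81426 − 3330×29.03 = −15243.9; K_2 = 25823.9 − 3330×(1.89 + 17.91) = −40110.1.
Balance: K_1 = K_2 + 8.72×ρ, so ρ = (K_1 − K_2)/8.72 = 24866.2/8.72 = 2850 kg/m³.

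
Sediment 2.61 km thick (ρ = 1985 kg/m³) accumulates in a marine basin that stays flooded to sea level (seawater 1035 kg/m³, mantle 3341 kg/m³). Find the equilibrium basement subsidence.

Submarine loading: the sediment displaces seawater, and the subsidence is in turn flooded, so s (ρ_m − ρ_w) = t (ρ_sed − ρ_w).
s = 2.61 km × (1985 − 1035) / (3341 − 1035) = 1.08 km.

1.08 km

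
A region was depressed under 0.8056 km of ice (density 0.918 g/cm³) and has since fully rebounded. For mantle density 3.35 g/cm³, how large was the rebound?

Removing the load lets mantle flow back in; uplift u satisfies ρ_ice t = ρ_m u.
u = t ρ_ice/ρ_m = 0.8056 km × 0.918/3.35 = 0.221 km.

0.221 km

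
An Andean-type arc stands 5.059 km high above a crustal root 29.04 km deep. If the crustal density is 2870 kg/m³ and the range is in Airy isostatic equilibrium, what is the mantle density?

3370 kg/m³

Airy balance: ρ_c h = (ρ_m − ρ_c) r → ρ_m = ρ_c (1 + h/r).
ρ_m = 2870 × (1 + 5.059 km/29.04 km) = 3370 kg/m³.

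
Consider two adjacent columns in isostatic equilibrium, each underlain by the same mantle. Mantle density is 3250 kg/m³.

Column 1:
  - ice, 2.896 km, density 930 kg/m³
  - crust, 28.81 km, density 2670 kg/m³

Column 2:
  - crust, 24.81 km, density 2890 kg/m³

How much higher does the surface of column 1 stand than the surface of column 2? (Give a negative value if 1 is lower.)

4.46 km

For any compensation level in the mantle, the mantle terms cancel and isostasy reduces to e = (Σt_1 − Σt_2) − (Σ(ρt)_1 − Σ(ρt)_2) / ρ_m.
Σt_1 = 31.706 km; Σt_2 = 24.81 km; Σ(ρt)_1 = 79615.98; Σ(ρt)_2 = 71700.9 (in km·kg/m³).
e = (31.706 − 24.81) − (79615.98 − 71700.9) / 3250 = 4.46 km.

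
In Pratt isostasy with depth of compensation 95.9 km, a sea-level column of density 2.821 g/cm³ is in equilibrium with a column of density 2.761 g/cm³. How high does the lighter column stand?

2.08 km

ρ_ref D = ρ (D + h) → h = D (ρ_ref − ρ)/ρ.
h = 95.9 km × (2.821 − 2.761)/2.761 = 2.08 km.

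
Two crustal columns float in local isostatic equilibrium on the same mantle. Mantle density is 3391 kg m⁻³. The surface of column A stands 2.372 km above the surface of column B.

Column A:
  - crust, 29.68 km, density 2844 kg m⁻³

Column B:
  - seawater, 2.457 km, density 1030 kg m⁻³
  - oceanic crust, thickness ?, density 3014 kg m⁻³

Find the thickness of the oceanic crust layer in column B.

6.34 km

Take the compensation level at the base of the deeper column (depth z_c below the surface of column A) and equate Σ ρ_i t_i down to z_c; mantle fills any gap and the z_c terms cancel.
Column A: 29.68×2844 + (z_c − 29.68)×3391
Column B: 2.372×0 + 2.457×1030 + x×3014 + (z_c − 2.372 − 2.457 − x)×3391
The z_c×3391 term appears on both sides and cancels. Collect the known terms of each column as K = Σ(ρt)_known − 3391 × (depth of known layers): K_A = 84409.92 − 3391×29.68 = −16234.96; K_B = 2530.71 − 3391×(2.372 + 2.457) = −13844.429.
Balance: K_A = K_B − x×(3391 − 3014), so x = (K_B − K_A)/(3391 − 3014) = 2390.53/377 = 6.34 km.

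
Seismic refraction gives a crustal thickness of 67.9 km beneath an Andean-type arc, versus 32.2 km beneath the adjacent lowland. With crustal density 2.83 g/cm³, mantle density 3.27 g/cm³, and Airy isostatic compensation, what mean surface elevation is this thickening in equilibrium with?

4.8 km

Excess crust Δ = 67.9 km − 32.2 km = 35.7 km, split between elevation h and root r with h + r = Δ.
Airy balance ρ_c h = (ρ_m − ρ_c) r gives r = h ρ_c/(ρ_m − ρ_c), so h (1 + ρ_c/(ρ_m − ρ_c)) = Δ, i.e. h = Δ (ρ_m − ρ_c)/ρ_m.
h = 35.7 km × 0.44/3.27 = 4.8 km.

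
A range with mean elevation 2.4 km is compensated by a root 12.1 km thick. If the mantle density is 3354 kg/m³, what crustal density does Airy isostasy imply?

2800 kg/m³

ρ_c h = (ρ_m − ρ_c) r → ρ_c (h + r) = ρ_m r → ρ_c = ρ_m r / (h + r).
ρ_c = 3354 × 12.1 km / (2.4 km + 12.1 km) = 2800 kg/m³.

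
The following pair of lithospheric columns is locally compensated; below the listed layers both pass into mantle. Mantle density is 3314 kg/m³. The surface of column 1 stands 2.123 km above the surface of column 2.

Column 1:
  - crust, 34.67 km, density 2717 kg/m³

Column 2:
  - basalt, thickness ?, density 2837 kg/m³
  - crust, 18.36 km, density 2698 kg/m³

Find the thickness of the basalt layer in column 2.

Take the compensation level at the base of the deeper column (depth z_c below the surface of column 1) and equate Σ ρ_i t_i down to z_c; mantle fills any gap and the z_c terms cancel.
Column 1: 34.67×2717 + (z_c − 34.67)×3314
Column 2: 2.123×0 + x×2837 + 18.36×2698 + (z_c − 2.123 − 18.36 − x)×3314
The z_c×3314 term appears on both sides and cancels. Collect the known terms of each column as K = Σ(ρt)_known − 3314 × (depth of known layers): K_1 = 94198.39 − 3314×34.67 = −20697.99; K_2 = 49535.28 − 3314×(2.123 + 18.36) = −18345.382.
Balance: K_1 = K_2 − x×(3314 − 2837), so x = (K_2 − K_1)/(3314 − 2837) = 2352.61/477 = 4.93 km.

4.93 km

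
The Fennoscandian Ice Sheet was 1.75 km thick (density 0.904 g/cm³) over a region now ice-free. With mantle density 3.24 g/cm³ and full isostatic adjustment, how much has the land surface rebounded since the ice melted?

Removing the load lets mantle flow back in; uplift u satisfies ρ_ice t = ρ_m u.
u = t ρ_ice/ρ_m = 1.75 km × 0.904/3.24 = 0.488 km.

0.488 km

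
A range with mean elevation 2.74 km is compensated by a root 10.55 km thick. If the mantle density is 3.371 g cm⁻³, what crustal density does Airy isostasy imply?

2.68 g cm⁻³

ρ_c h = (ρ_m − ρ_c) r → ρ_c (h + r) = ρ_m r → ρ_c = ρ_m r / (h + r).
ρ_c = 3.371 × 10.55 km / (2.74 km + 10.55 km) = 2.68 g cm⁻³.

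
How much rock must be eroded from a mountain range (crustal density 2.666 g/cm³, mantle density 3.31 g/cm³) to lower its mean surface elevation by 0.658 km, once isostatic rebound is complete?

3.38 km

Net drop Δ = e − u = e − e ρ_c/ρ_m = e (ρ_m − ρ_c)/ρ_m.
e = Δ ρ_m/(ρ_m − ρ_c) = 0.658 km × 3.31/0.644 = 3.38 km.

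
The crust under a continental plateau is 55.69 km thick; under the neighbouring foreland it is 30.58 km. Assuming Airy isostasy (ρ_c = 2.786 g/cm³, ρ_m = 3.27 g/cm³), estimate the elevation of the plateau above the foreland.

Excess crust Δ = 55.69 km − 30.58 km = 25.11 km, split between elevation h and root r with h + r = Δ.
Airy balance ρ_c h = (ρ_m − ρ_c) r gives r = h ρ_c/(ρ_m − ρ_c), so h (1 + ρ_c/(ρ_m − ρ_c)) = Δ, i.e. h = Δ (ρ_m − ρ_c)/ρ_m.
h = 25.11 km × 0.484/3.27 = 3.72 km.

3.72 km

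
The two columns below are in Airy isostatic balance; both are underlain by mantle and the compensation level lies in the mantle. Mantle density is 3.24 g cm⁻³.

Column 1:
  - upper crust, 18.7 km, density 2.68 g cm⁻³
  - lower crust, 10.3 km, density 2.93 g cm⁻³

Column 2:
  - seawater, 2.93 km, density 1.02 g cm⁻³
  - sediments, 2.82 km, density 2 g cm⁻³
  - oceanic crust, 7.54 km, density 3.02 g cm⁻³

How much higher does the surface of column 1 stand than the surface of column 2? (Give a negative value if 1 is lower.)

0.619 km

For any compensation level in the mantle, the mantle terms cancel and isostasy reduces to e = (Σt_1 − Σt_2) − (Σ(ρt)_1 − Σ(ρt)_2) / ρ_m.
Σt_1 = 29 km; Σt_2 = 13.29 km; Σ(ρt)_1 = 80.295; Σ(ρt)_2 = 31.3994 (in km·g cm⁻³).
e = (29 − 13.29) − (80.295 − 31.3994) / 3.24 = 0.619 km.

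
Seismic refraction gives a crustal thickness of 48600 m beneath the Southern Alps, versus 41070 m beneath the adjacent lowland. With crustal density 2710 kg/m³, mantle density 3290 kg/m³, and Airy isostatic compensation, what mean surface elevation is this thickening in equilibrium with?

Excess crust Δ = 48600 m − 41070 m = 7530 m, split between elevation h and root r with h + r = Δ.
Airy balance ρ_c h = (ρ_m − ρ_c) r gives r = h ρ_c/(ρ_m − ρ_c), so h (1 + ρ_c/(ρ_m − ρ_c)) = Δ, i.e. h = Δ (ρ_m − ρ_c)/ρ_m.
h = 7530 m × 580/3290 = 1330 m.

1330 m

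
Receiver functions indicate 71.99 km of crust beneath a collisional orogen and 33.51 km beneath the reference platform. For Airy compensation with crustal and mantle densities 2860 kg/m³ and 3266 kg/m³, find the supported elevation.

Excess crust Δ = 71.99 km − 33.51 km = 38.48 km, split between elevation h and root r with h + r = Δ.
Airy balance ρ_c h = (ρ_m − ρ_c) r gives r = h ρ_c/(ρ_m − ρ_c), so h (1 + ρ_c/(ρ_m − ρ_c)) = Δ, i.e. h = Δ (ρ_m − ρ_c)/ρ_m.
h = 38.48 km × 406/3266 = 4.78 km.

4.78 km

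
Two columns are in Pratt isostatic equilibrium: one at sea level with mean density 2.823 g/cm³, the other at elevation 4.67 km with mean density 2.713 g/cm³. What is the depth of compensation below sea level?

ρ_ref D = ρ (D + h) → D (ρ_ref − ρ) = ρ h.
D = ρ h/(ρ_ref − ρ) = 2.713 × 4.67 km/(2.823 − 2.713) = 115 km.

115 km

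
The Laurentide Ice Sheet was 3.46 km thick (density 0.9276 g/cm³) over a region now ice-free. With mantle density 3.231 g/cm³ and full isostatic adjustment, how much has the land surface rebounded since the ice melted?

Removing the load lets mantle flow back in; uplift u satisfies ρ_ice t = ρ_m u.
u = t ρ_ice/ρ_m = 3.46 km × 0.9276/3.231 = 0.993 km.

0.993 km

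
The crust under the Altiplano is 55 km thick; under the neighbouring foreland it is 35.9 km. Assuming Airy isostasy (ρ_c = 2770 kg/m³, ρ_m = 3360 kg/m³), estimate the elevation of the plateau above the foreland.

3.35 km

Excess crust Δ = 55 km − 35.9 km = 19.1 km, split between elevation h and root r with h + r = Δ.
Airy balance ρ_c h = (ρ_m − ρ_c) r gives r = h ρ_c/(ρ_m − ρ_c), so h (1 + ρ_c/(ρ_m − ρ_c)) = Δ, i.e. h = Δ (ρ_m − ρ_c)/ρ_m.
h = 19.1 km × 590/3360 = 3.35 km.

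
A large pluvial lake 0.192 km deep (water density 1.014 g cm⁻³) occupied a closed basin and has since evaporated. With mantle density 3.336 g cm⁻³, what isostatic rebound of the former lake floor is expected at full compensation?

0.0584 km

u = d ρ_w/ρ_m = 0.192 km × 1.014/3.336 = 0.0584 km.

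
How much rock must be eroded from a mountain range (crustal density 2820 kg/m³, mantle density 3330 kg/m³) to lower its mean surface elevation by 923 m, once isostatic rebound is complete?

Net drop Δ = e − u = e − e ρ_c/ρ_m = e (ρ_m − ρ_c)/ρ_m.
e = Δ ρ_m/(ρ_m − ρ_c) = 923 m × 3330/510 = 6030 m.

6030 m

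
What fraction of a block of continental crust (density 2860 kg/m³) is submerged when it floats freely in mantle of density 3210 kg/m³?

Submerged fraction = ρ_obj/ρ_fluid = 2860/3210 = 0.891.

0.891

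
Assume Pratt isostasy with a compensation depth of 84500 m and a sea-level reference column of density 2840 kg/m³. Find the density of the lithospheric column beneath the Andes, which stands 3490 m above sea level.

2730 kg/m³

Pratt balance: ρ_ref D = ρ (D + h).
ρ = ρ_ref D/(D + h) = 2840 × 84500 m/(84500 m + 3490 m) = 2730 kg/m³.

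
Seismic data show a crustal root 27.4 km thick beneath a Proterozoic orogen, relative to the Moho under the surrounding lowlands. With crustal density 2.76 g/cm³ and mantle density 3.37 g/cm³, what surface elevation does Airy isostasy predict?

In Airy isostatic equilibrium: ρ_c h = (ρ_m − ρ_c) r.
h = r (ρ_m − ρ_c) / ρ_c = 27.4 km × (3.37 − 2.76) / 2.76 = 6.06 km.

6.06 km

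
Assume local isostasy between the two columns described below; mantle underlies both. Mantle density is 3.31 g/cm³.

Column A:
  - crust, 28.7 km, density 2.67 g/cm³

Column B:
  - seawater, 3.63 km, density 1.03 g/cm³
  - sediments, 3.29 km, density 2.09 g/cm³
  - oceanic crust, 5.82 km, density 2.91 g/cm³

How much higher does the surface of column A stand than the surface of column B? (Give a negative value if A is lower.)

For any compensation level in the mantle, the mantle terms cancel and isostasy reduces to e = (Σt_A − Σt_B) − (Σ(ρt)_A − Σ(ρt)_B) / ρ_m.
Σt_A = 28.7 km; Σt_B = 12.74 km; Σ(ρt)_A = 76.629; Σ(ρt)_B = 27.5512 (in km·g/cm³).
e = (28.7 − 12.74) − (76.629 − 27.5512) / 3.31 = 1.13 km.

1.13 km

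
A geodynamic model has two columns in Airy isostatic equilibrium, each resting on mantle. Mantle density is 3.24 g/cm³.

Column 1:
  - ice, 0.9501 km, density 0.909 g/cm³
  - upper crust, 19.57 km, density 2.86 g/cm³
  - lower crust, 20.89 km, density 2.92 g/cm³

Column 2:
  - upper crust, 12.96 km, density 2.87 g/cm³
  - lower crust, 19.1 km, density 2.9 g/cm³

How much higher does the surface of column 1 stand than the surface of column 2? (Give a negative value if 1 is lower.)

For any compensation level in the mantle, the mantle terms cancel and isostasy reduces to e = (Σt_1 − Σt_2) − (Σ(ρt)_1 − Σ(ρt)_2) / ρ_m.
Σt_1 = 41.4101 km; Σt_2 = 32.06 km; Σ(ρt)_1 = 117.832641; Σ(ρt)_2 = 92.5852 (in km·g/cm³).
e = (41.4101 − 32.06) − (117.832641 − 92.5852) / 3.24 = 1.56 km.

1.56 km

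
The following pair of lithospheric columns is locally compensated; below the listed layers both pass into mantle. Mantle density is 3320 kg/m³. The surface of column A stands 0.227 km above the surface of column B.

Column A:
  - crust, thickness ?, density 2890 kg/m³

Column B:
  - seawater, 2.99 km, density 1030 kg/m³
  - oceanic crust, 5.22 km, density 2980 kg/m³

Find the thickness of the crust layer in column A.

Take the compensation level at the base of the deeper column (depth z_c below the surface of column A) and equate Σ ρ_i t_i down to z_c; mantle fills any gap and the z_c terms cancel.
Column A: x×2890 + (z_c − 0 − x)×3320
Column B: 0.227×0 + 2.99×1030 + 5.22×2980 + (z_c − 0.227 − 8.21)×3320
The z_c×3320 term appears on both sides and cancels. Collect the known terms of each column as K = Σ(ρt)_known − 3320 × (depth of known layers): K_A = 0 − 3320×0 = 0; K_B = 18635.3 − 3320×(0.227 + 8.21) = −9375.54.
Balance: K_A − x×(3320 − 2890) = K_B, so x = (K_A − K_B)/(3320 − 2890) = 9375.54/430 = 21.8 km.

21.8 km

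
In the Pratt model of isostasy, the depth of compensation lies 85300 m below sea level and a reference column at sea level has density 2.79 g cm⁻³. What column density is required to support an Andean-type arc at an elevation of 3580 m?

Pratt balance: ρ_ref D = ρ (D + h).
ρ = ρ_ref D/(D + h) = 2.79 × 85300 m/(85300 m + 3580 m) = 2.68 g cm⁻³.

2.68 g cm⁻³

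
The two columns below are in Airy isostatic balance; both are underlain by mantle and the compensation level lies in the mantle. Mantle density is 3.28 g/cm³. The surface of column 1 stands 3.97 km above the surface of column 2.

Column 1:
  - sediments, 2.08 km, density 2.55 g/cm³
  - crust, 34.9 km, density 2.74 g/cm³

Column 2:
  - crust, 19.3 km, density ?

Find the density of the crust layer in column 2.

Take the compensation level at the base of the deeper column (depth z_c below the surface of column 1) and equate Σ ρ_i t_i down to z_c; mantle fills any gap and the z_c terms cancel.
Column 1: 2.08×2.55 + 34.9×2.74 + (z_c − 36.98)×3.28
Column 2: 3.97×0 + 19.3×ρ + (z_c − 3.97 − 19.3)×3.28
The z_c×3.28 term appears on both sides and cancels. Collect the known terms of each column as K = Σ(ρt)_known − 3.28 × (depth of known layers): K_1 = 100.93 − 3.28×36.98 = −20.3644; K_2 = 0 − 3.28×(3.97 + 19.3) = −76.3256.
Balance: K_1 = K_2 + 19.3×ρ, so ρ = (K_1 − K_2)/19.3 = 55.9612/19.3 = 2.9 g/cm³.

2.9 g/cm³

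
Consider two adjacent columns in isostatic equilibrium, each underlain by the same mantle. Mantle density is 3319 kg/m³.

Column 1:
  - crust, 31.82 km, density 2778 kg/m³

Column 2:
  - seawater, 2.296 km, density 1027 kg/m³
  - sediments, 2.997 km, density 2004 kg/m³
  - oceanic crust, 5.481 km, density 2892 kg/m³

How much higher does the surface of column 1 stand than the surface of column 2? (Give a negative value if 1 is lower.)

For any compensation level in the mantle, the mantle terms cancel and isostasy reduces to e = (Σt_1 − Σt_2) − (Σ(ρt)_1 − Σ(ρt)_2) / ρ_m.
Σt_1 = 31.82 km; Σt_2 = 10.774 km; Σ(ρt)_1 = 88395.96; Σ(ρt)_2 = 24215.032 (in km·kg/m³).
e = (31.82 − 10.774) − (88395.96 − 24215.032) / 3319 = 1.71 km.

1.71 km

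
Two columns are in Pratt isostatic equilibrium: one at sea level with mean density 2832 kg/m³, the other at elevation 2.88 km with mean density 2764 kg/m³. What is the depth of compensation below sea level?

117 km

ρ_ref D = ρ (D + h) → D (ρ_ref − ρ) = ρ h.
D = ρ h/(ρ_ref − ρ) = 2764 × 2.88 km/(2832 − 2764) = 117 km.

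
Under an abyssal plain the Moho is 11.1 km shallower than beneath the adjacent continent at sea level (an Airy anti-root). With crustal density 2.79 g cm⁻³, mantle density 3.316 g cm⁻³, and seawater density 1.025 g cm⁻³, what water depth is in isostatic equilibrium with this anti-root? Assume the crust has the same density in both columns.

Replacing a thickness d of crust by seawater at the top must be balanced by replacing crust with mantle at the base: d (ρ_c − ρ_w) = a (ρ_m − ρ_c).
d = a (ρ_m − ρ_c)/(ρ_c − ρ_w) = 11.1 km × 0.526/1.765 = 3.31 km.

3.31 km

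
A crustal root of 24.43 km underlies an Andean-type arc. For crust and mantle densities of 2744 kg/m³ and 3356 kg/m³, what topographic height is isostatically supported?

5.45 km

Balancing pressure at the compensation depth: ρ_c h = (ρ_m − ρ_c) r.
h = r (ρ_m − ρ_c) / ρ_c = 24.43 km × (3356 − 2744) / 2744 = 5.45 km.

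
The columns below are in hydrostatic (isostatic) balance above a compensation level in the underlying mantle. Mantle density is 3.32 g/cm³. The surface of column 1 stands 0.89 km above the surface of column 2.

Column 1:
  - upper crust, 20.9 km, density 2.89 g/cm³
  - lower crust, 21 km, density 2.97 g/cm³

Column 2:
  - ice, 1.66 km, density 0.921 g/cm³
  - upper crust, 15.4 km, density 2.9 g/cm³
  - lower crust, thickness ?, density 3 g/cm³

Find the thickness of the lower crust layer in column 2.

Take the compensation level at the base of the deeper column (depth z_c below the surface of column 1) and equate Σ ρ_i t_i down to z_c; mantle fills any gap and the z_c terms cancel.
Column 1: 20.9×2.89 + 21×2.97 + (z_c − 41.9)×3.32
Column 2: 0.89×0 + 1.66×0.921 + 15.4×2.9 + x×3 + (z_c − 0.89 − 17.06 − x)×3.32
The z_c×3.32 term appears on both sides and cancels. Collect the known terms of each column as K = Σ(ρt)_known − 3.32 × (depth of known layers): K_1 = 122.771 − 3.32×41.9 = −16.337; K_2 = 46.18886 − 3.32×(0.89 + 17.06) = −13.40514.
Balance: K_1 = K_2 − x×(3.32 − 3), so x = (K_2 − K_1)/(3.32 − 3) = 2.93186/0.32 = 9.16 km.

9.16 km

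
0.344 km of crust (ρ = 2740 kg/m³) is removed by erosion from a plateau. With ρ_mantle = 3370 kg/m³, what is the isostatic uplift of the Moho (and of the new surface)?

0.28 km

Unloading: uplift u = e ρ_c/ρ_m = 0.344 km × 2740/3370 = 0.28 km.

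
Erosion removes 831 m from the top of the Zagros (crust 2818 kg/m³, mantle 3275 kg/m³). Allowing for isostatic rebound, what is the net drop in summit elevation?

116 m

Rebound u = e ρ_c/ρ_m = 831 m × 2818/3275 = 715 m.
Net surface drop = e − u = 831 m − 715 m = e (ρ_m − ρ_c)/ρ_m = 116 m.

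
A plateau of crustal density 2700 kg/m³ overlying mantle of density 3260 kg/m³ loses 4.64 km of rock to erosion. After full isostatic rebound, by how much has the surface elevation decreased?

0.797 km

Rebound u = e ρ_c/ρ_m = 4.64 km × 2700/3260 = 3.843 km.
Net surface drop = e − u = 4.64 km − 3.843 km = e (ρ_m − ρ_c)/ρ_m = 0.797 km.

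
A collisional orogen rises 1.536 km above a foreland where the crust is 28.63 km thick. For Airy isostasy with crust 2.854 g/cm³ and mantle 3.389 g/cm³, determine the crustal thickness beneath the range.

Root depth r = h ρ_c / (ρ_m − ρ_c) = 1.536 km × 2.854 / 0.535 = 8.194 km.
Total thickness = T + h + r = 28.63 km + 1.536 km + 8.194 km = 38.4 km.

38.4 km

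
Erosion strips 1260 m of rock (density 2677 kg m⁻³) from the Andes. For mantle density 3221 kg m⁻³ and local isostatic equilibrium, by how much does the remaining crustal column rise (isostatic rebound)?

1050 m

Unloading: uplift u = e ρ_c/ρ_m = 1260 m × 2677/3221 = 1050 m.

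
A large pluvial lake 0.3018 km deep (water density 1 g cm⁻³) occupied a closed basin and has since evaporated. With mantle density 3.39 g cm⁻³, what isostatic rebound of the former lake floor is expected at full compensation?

0.089 km

u = d ρ_w/ρ_m = 0.3018 km × 1/3.39 = 0.089 km.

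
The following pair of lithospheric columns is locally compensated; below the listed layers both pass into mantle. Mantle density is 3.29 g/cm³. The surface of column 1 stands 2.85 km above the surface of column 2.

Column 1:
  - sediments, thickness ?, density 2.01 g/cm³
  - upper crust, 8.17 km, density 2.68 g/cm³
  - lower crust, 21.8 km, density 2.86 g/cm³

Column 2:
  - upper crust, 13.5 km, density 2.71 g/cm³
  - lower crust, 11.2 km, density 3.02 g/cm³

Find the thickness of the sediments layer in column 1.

4.59 km

Take the compensation level at the base of the deeper column (depth z_c below the surface of column 1) and equate Σ ρ_i t_i down to z_c; mantle fills any gap and the z_c terms cancel.
Column 1: x×2.01 + 8.17×2.68 + 21.8×2.86 + (z_c − 29.97 − x)×3.29
Column 2: 2.85×0 + 13.5×2.71 + 11.2×3.02 + (z_c − 2.85 − 24.7)×3.29
The z_c×3.29 term appears on both sides and cancels. Collect the known terms of each column as K = Σ(ρt)_known − 3.29 × (depth of known layers): K_1 = 84.2436 − 3.29×29.97 = −14.3577; K_2 = 70.409 − 3.29×(2.85 + 24.7) = −20.2305.
Balance: K_1 − x×(3.29 − 2.01) = K_2, so x = (K_1 − K_2)/(3.29 − 2.01) = 5.8728/1.28 = 4.59 km.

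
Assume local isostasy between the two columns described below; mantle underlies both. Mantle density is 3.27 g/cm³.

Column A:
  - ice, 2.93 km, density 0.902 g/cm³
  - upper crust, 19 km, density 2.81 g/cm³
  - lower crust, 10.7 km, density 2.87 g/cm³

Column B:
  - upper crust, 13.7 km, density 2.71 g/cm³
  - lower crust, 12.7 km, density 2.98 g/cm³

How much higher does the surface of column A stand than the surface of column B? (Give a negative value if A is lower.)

For any compensation level in the mantle, the mantle terms cancel and isostasy reduces to e = (Σt_A − Σt_B) − (Σ(ρt)_A − Σ(ρt)_B) / ρ_m.
Σt_A = 32.63 km; Σt_B = 26.4 km; Σ(ρt)_A = 86.74186; Σ(ρt)_B = 74.973 (in km·g/cm³).
e = (32.63 − 26.4) − (86.74186 − 74.973) / 3.27 = 2.63 km.

2.63 km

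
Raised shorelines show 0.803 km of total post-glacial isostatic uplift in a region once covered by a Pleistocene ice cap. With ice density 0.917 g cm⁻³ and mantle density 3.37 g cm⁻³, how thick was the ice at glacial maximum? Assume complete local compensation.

2.95 km

u = t ρ_ice/ρ_m → t = u ρ_m/ρ_ice = 0.803 km × 3.37/0.917 = 2.95 km.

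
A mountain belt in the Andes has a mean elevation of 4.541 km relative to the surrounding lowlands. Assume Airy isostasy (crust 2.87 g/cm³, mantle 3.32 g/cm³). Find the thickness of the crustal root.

Equating mass per unit area of the two columns: the weight of the topography is balanced by the buoyancy of the root, ρ_c h = (ρ_m − ρ_c) r.
r = h · ρ_c / (ρ_m − ρ_c) = 4.541 km × 2.87 / (3.32 − 2.87) = 29 km.

29 km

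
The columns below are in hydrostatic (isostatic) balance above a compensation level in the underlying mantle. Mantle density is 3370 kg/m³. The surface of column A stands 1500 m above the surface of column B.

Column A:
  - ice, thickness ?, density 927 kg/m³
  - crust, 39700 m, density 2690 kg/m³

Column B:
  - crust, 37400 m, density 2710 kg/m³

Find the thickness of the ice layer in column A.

1120 m

Take the compensation level at the base of the deeper column (depth z_c below the surface of column A) and equate Σ ρ_i t_i down to z_c; mantle fills any gap and the z_c terms cancel.
Column A: x×927 + 39700×2690 + (z_c − 39700 − x)×3370
Column B: 1500×0 + 37400×2710 + (z_c − 1500 − 37400)×3370
The z_c×3370 term appears on both sides and cancels. Collect the known terms of each column as K = Σ(ρt)_known − 3370 × (depth of known layers): K_A = 106793000 − 3370×39700 = −26996000; K_B = 101354000 − 3370×(1500 + 37400) = −29739000.
Balance: K_A − x×(3370 − 927) = K_B, so x = (K_A − K_B)/(3370 − 927) = 2743000/2443 = 1120 m.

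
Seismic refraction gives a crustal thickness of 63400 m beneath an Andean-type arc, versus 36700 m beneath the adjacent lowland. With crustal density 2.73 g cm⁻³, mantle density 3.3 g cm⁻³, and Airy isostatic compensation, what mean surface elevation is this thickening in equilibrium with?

4610 m

Excess crust Δ = 63400 m − 36700 m = 26700 m, split between elevation h and root r with h + r = Δ.
Airy balance ρ_c h = (ρ_m − ρ_c) r gives r = h ρ_c/(ρ_m − ρ_c), so h (1 + ρ_c/(ρ_m − ρ_c)) = Δ, i.e. h = Δ (ρ_m − ρ_c)/ρ_m.
h = 26700 m × 0.57/3.3 = 4610 m.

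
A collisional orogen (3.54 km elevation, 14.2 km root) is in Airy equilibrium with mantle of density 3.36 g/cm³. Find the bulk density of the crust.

2.69 g/cm³

ρ_c h = (ρ_m − ρ_c) r → ρ_c (h + r) = ρ_m r → ρ_c = ρ_m r / (h + r).
ρ_c = 3.36 × 14.2 km / (3.54 km + 14.2 km) = 2.69 g/cm³.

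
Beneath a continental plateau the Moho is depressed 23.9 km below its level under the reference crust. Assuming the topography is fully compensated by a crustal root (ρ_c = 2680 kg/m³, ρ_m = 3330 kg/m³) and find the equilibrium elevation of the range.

5.8 km

In Airy isostatic equilibrium: ρ_c h = (ρ_m − ρ_c) r.
h = r (ρ_m − ρ_c) / ρ_c = 23.9 km × (3330 − 2680) / 2680 = 5.8 km.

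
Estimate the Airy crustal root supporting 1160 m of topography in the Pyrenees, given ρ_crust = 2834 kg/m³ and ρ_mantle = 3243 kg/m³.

For local isostatic compensation: the weight of the topography is balanced by the buoyancy of the root, ρ_c h = (ρ_m − ρ_c) r.
r = h · ρ_c / (ρ_m − ρ_c) = 1160 m × 2834 / (3243 − 2834) = 8040 m.

8040 m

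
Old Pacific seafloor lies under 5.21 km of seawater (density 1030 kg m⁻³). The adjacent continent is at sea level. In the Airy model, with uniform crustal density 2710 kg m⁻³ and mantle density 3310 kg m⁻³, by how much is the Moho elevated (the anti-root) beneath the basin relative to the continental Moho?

By Archimedes' principle applied to the lithosphere: replacing crust with seawater at the top is compensated by replacing crust with mantle at the base: d (ρ_c − ρ_w) = a (ρ_m − ρ_c).
a = d (ρ_c − ρ_w)/(ρ_m − ρ_c) = 5.21 km × 1680/600 = 14.6 km.

14.6 km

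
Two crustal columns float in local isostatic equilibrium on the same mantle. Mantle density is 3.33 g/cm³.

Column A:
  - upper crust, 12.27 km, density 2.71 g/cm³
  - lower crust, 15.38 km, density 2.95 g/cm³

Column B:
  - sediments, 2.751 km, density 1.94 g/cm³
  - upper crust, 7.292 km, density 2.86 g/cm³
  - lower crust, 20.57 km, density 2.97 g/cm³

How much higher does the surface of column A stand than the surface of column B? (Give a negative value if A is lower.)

For any compensation level in the mantle, the mantle terms cancel and isostasy reduces to e = (Σt_A − Σt_B) − (Σ(ρt)_A − Σ(ρt)_B) / ρ_m.
Σt_A = 27.65 km; Σt_B = 30.613 km; Σ(ρt)_A = 78.6227; Σ(ρt)_B = 87.28496 (in km·g/cm³).
e = (27.65 − 30.613) − (78.6227 − 87.28496) / 3.33 = −0.362 km.

−0.362 km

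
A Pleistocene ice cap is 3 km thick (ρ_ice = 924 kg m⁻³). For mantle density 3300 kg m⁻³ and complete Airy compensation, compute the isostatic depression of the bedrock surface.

In Airy isostatic equilibrium: the ice load ρ_ice t is balanced by mantle displaced below, ρ_m s.
s = t ρ_ice / ρ_m = 3 km × 924/3300 = 0.84 km.

0.84 km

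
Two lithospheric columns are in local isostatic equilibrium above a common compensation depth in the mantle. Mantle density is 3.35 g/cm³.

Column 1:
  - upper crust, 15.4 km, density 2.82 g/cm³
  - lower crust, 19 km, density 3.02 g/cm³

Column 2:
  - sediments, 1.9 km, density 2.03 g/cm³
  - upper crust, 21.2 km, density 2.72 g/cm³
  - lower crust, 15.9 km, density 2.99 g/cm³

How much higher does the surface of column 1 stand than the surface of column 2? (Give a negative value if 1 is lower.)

For any compensation level in the mantle, the mantle terms cancel and isostasy reduces to e = (Σt_1 − Σt_2) − (Σ(ρt)_1 − Σ(ρt)_2) / ρ_m.
Σt_1 = 34.4 km; Σt_2 = 39 km; Σ(ρt)_1 = 100.808; Σ(ρt)_2 = 109.062 (in km·g/cm³).
e = (34.4 − 39) − (100.808 − 109.062) / 3.35 = −2.14 km.

−2.14 km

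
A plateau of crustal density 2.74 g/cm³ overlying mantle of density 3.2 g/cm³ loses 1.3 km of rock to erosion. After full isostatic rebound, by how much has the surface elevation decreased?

Rebound u = e ρ_c/ρ_m = 1.3 km × 2.74/3.2 = 1.113 km.
Net surface drop = e − u = 1.3 km − 1.113 km = e (ρ_m − ρ_c)/ρ_m = 0.187 km.

0.187 km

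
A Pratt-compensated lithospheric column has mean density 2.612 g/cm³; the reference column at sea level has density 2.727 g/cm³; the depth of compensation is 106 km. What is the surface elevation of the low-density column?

4.67 km

ρ_ref D = ρ (D + h) → h = D (ρ_ref − ρ)/ρ.
h = 106 km × (2.727 − 2.612)/2.612 = 4.67 km.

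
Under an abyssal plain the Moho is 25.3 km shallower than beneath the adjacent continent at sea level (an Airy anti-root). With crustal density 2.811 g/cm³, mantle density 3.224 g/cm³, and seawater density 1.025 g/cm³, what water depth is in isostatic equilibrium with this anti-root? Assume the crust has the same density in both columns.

Replacing a thickness d of crust by seawater at the top must be balanced by replacing crust with mantle at the base: d (ρ_c − ρ_w) = a (ρ_m − ρ_c).
d = a (ρ_m − ρ_c)/(ρ_c − ρ_w) = 25.3 km × 0.413/1.786 = 5.85 km.

5.85 km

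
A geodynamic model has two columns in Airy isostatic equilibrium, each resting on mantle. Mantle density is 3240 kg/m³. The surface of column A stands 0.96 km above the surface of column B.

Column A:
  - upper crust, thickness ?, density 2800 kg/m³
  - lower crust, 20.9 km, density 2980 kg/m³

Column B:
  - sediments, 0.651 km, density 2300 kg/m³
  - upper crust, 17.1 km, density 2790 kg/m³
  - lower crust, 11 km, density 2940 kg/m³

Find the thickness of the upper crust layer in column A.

Take the compensation level at the base of the deeper column (depth z_c below the surface of column A) and equate Σ ρ_i t_i down to z_c; mantle fills any gap and the z_c terms cancel.
Column A: x×2800 + 20.9×2980 + (z_c − 20.9 − x)×3240
Column B: 0.96×0 + 0.651×2300 + 17.1×2790 + 11×2940 + (z_c − 0.96 − 28.751)×3240
The z_c×3240 term appears on both sides and cancels. Collect the known terms of each column as K = Σ(ρt)_known − 3240 × (depth of known layers): K_A = 62282 − 3240×20.9 = −5434; K_B = 81546.3 − 3240×(0.96 + 28.751) = −14717.34.
Balance: K_A − x×(3240 − 2800) = K_B, so x = (K_A − K_B)/(3240 − 2800) = 9283.34/440 = 21.1 km.

21.1 km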